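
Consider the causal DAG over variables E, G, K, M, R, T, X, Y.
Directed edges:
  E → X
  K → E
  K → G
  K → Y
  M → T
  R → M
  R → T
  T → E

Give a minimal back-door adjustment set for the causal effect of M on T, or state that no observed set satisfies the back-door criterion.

M→T: minimal back-door set {R}.

desc(M)\{M}={E,T,X}; candidates ⊆ {G,K,R,Y}.
size 0: {}; under {} M still reaches {E,R,T,X} ∋ T.
{R}: M⊥T given {R} in G with M→· removed — back-door holds.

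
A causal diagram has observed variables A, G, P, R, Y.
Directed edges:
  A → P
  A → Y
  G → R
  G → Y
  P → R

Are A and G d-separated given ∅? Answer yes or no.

Bayes-Ball from A | ∅ reaches {P,R,Y}.
G ∉ reach(A|∅) ⇒ A ⊥ G | ∅.

Yes — A ⊥ G | ∅.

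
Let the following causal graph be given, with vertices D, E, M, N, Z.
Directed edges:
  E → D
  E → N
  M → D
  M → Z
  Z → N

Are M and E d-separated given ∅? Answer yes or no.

Yes — M ⊥ E | ∅.

Bayes-Ball from M | ∅ reaches {D,N,Z}.
E ∉ reach(M|∅) ⇒ M ⊥ E | ∅.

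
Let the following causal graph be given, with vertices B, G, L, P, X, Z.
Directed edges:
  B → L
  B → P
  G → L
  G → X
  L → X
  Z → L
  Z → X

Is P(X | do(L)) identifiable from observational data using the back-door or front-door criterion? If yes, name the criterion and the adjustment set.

P(X|do(L)): backdoor, adjust for {G, Z}.

desc(L)\{L}={X}; candidates ⊆ {B,G,P,Z}.
size 0: {}; under {} L still reaches {B,G,P,X,Z} ∋ X.
size 1: {B}, {G}, {P} …(+1); under {B} L still reaches {G,X,Z} ∋ X.
{G,Z}: L⊥X given {G,Z} in G with L→· removed — back-door holds.
P(X|do(L)) = Σ_{G,Z} P(X|L,G,Z)·P(G,Z).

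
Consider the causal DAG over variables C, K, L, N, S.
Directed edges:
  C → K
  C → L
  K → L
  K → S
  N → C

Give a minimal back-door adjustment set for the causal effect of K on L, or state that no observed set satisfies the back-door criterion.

desc(K)\{K}={L,S}; candidates ⊆ {C,N}.
size 0: {}; under {} K still reaches {C,L,N} ∋ L.
{C}: K⊥L given {C} in G with K→· removed — back-door holds.

K→L: minimal back-door set {C}.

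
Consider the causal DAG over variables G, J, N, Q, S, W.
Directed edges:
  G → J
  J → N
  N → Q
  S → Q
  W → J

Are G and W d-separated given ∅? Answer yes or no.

Bayes-Ball from G | ∅ reaches {J,N,Q}.
W ∉ reach(G|∅) ⇒ G ⊥ W | ∅.

Yes — G ⊥ W | ∅.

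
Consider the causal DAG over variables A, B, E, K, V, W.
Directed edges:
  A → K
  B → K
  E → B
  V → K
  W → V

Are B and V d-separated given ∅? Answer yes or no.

Yes — B ⊥ V | ∅.

Bayes-Ball from B | ∅ reaches {E,K}.
V ∉ reach(B|∅) ⇒ B ⊥ V | ∅.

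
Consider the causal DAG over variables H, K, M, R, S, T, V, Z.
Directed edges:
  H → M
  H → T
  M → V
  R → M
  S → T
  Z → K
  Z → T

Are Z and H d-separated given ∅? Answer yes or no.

Bayes-Ball from Z | ∅ reaches {K,T}.
H ∉ reach(Z|∅) ⇒ Z ⊥ H | ∅.

Yes — Z ⊥ H | ∅.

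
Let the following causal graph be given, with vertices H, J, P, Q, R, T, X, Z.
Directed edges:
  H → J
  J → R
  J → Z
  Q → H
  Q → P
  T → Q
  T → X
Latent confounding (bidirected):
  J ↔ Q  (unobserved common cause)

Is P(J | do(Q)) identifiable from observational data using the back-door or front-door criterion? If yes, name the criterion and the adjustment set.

desc(Q)\{Q}={H,J,P,R,Z}; candidates ⊆ {T,X}.
Q↔J: latent back-door arc(s) into Q.
size 0: {}; under {} Q still reaches {J,R,T,X,Z} ∋ J.
size 1: {T}, {X}; under {T} Q still reaches {J,R,Z} ∋ J.
size 2: {T,X}; under {T,X} Q still reaches {J,R,Z} ∋ J.
Q↔J cannot be blocked by any observed set — no back-door set.
{H}: (i) intercepts every directed Q→J path; (ii) no back-door Q→{H}; (iii) {Q} blocks every back-door {H}→J. Front-door holds.
P(J|do(Q)) = Σ_{H} P(H|Q) Σ_{Q'} P(J|H,Q')P(Q').

P(J|do(Q)): frontdoor, adjust for {H}.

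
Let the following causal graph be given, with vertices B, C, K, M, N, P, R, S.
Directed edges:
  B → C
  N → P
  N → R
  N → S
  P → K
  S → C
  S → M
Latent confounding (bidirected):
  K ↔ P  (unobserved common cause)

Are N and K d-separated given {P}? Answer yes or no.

No — N and K are d-connected given {P}.

Bayes-Ball from N | {P} reaches {C,K,M,R,S}.
K ∈ reach(N|{P}) ⇒ N ⊥̸ K | {P}.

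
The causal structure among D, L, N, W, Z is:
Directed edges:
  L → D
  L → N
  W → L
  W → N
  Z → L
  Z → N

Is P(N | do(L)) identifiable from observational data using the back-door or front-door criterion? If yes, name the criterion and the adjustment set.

P(N|do(L)): backdoor, adjust for {W, Z}.

desc(L)\{L}={D,N}; candidates ⊆ {W,Z}.
size 0: {}; under {} L still reaches {N,W,Z} ∋ N.
size 1: {W}, {Z}; under {W} L still reaches {N,Z} ∋ N.
{W,Z}: L⊥N given {W,Z} in G with L→· removed — back-door holds.
P(N|do(L)) = Σ_{W,Z} P(N|L,W,Z)·P(W,Z).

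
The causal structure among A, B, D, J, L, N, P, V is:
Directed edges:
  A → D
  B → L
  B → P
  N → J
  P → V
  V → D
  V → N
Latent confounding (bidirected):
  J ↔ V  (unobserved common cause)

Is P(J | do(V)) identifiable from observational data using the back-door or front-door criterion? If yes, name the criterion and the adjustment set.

P(J|do(V)): frontdoor, adjust for {N}.

desc(V)\{V}={D,J,N}; candidates ⊆ {A,B,L,P}.
V↔J: latent back-door arc(s) into V.
size 0: {}; under {} V still reaches {B,J,L,P} ∋ J.
size 1: {A}, {B}, {L} …(+1); under {A} V still reaches {B,J,L,P} ∋ J.
size 2: {A,B}, {A,L}, {A,P} …(+3); under {A,B} V still reaches {J,P} ∋ J.
V↔J cannot be blocked by any observed set — no back-door set.
{N}: (i) intercepts every directed V→J path; (ii) no back-door V→{N}; (iii) {V} blocks every back-door {N}→J. Front-door holds.
P(J|do(V)) = Σ_{N} P(N|V) Σ_{V'} P(J|N,V')P(V').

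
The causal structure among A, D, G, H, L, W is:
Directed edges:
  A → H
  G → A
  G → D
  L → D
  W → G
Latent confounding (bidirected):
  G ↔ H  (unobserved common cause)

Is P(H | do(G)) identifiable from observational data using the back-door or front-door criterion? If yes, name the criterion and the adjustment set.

desc(G)\{G}={A,D,H}; candidates ⊆ {L,W}.
G↔H: latent back-door arc(s) into G.
size 0: {}; under {} G still reaches {H,W} ∋ H.
size 1: {L}, {W}; under {L} G still reaches {H,W} ∋ H.
size 2: {L,W}; under {L,W} G still reaches {H} ∋ H.
G↔H cannot be blocked by any observed set — no back-door set.
{A}: (i) intercepts every directed G→H path; (ii) no back-door G→{A}; (iii) {G} blocks every back-door {A}→H. Front-door holds.
P(H|do(G)) = Σ_{A} P(A|G) Σ_{G'} P(H|A,G')P(G').

P(H|do(G)): frontdoor, adjust for {A}.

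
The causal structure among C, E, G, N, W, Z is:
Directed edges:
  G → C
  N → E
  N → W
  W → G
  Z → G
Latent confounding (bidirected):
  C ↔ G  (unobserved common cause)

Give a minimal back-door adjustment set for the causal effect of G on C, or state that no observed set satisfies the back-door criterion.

G→C: no observed back-door set.

desc(G)\{G}={C}; candidates ⊆ {E,N,W,Z}.
G↔C: latent back-door arc(s) into G.
size 0: {}; under {} G still reaches {C,E,N,W,Z} ∋ C.
size 1: {E}, {N}, {W} …(+1); under {E} G still reaches {C,N,W,Z} ∋ C.
size 2: {E,N}, {E,W}, {E,Z} …(+3); under {E,N} G still reaches {C,W,Z} ∋ C.
G↔C cannot be blocked by any observed set — no back-door set.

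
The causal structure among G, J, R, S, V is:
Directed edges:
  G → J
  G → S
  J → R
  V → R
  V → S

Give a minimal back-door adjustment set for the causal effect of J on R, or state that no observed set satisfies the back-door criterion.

desc(J)\{J}={R}; candidates ⊆ {G,S,V}.
∅: J⊥R given ∅ in G with J→· removed — back-door holds.

J→R: minimal back-door set ∅.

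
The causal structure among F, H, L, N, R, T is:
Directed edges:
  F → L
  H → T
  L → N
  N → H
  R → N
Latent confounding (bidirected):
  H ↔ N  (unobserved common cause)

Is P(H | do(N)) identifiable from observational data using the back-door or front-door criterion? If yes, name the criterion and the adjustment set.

desc(N)\{N}={H,T}; candidates ⊆ {F,L,R}.
N↔H: latent back-door arc(s) into N.
size 0: {}; under {} N still reaches {F,H,L,R,T} ∋ H.
size 1: {F}, {L}, {R}; under {F} N still reaches {H,L,R,T} ∋ H.
size 2: {F,L}, {F,R}, {L,R}; under {F,L} N still reaches {H,R,T} ∋ H.
N↔H cannot be blocked by any observed set — no back-door set.
No mediator lies on a directed N→…→H path.
Neither criterion identifies P(H|do(N)) in this graph.

P(H|do(N)): not identifiable (no BD/FD set).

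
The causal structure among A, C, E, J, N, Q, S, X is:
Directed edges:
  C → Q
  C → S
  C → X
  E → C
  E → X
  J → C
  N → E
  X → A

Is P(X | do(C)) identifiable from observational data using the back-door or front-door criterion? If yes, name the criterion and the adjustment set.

desc(C)\{C}={A,Q,S,X}; candidates ⊆ {E,J,N}.
size 0: {}; under {} C still reaches {A,E,J,N,X} ∋ X.
{E}: C⊥X given {E} in G with C→· removed — back-door holds.
P(X|do(C)) = Σ_{E} P(X|C,E)·P(E).

P(X|do(C)): backdoor, adjust for {E}.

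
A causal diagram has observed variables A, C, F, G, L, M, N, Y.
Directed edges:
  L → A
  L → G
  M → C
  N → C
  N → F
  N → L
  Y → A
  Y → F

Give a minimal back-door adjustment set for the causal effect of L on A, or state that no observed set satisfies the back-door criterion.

L→A: minimal back-door set ∅.

desc(L)\{L}={A,G}; candidates ⊆ {C,F,M,N,Y}.
∅: L⊥A given ∅ in G with L→· removed — back-door holds.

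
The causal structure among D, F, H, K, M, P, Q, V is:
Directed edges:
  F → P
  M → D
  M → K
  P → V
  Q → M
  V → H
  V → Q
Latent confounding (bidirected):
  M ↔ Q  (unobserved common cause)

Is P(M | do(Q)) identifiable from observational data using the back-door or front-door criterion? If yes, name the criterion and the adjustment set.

P(M|do(Q)): not identifiable (no BD/FD set).

desc(Q)\{Q}={D,K,M}; candidates ⊆ {F,H,P,V}.
Q↔M: latent back-door arc(s) into Q.
size 0: {}; under {} Q still reaches {D,F,H,K,M,P,V} ∋ M.
size 1: {F}, {H}, {P} …(+1); under {F} Q still reaches {D,H,K,M,P,V} ∋ M.
size 2: {F,H}, {F,P}, {F,V} …(+3); under {F,H} Q still reaches {D,K,M,P,V} ∋ M.
Q↔M cannot be blocked by any observed set — no back-door set.
No mediator lies on a directed Q→…→M path.
Neither criterion identifies P(M|do(Q)) in this graph.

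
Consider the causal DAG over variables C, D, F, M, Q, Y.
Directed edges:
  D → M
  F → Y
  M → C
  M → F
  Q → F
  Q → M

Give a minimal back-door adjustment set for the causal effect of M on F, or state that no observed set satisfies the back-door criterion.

M→F: minimal back-door set {Q}.

desc(M)\{M}={C,F,Y}; candidates ⊆ {D,Q}.
size 0: {}; under {} M still reaches {D,F,Q,Y} ∋ F.
{Q}: M⊥F given {Q} in G with M→· removed — back-door holds.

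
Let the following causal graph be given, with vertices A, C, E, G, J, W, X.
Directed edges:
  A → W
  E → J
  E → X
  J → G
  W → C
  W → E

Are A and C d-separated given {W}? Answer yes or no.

Bayes-Ball from A | {W} reaches ∅.
C ∉ reach(A|{W}) ⇒ A ⊥ C | {W}.

Yes — A ⊥ C | {W}.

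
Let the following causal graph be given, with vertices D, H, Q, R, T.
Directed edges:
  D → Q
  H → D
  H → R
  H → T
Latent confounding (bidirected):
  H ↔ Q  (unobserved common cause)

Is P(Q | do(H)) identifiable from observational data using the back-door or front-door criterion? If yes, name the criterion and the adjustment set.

desc(H)\{H}={D,Q,R,T}; candidates ⊆ {—}.
H↔Q: latent back-door arc(s) into H.
size 0: {}; under {} H still reaches {Q} ∋ Q.
H↔Q cannot be blocked by any observed set — no back-door set.
{D}: (i) intercepts every directed H→Q path; (ii) no back-door H→{D}; (iii) {H} blocks every back-door {D}→Q. Front-door holds.
P(Q|do(H)) = Σ_{D} P(D|H) Σ_{H'} P(Q|D,H')P(H').

P(Q|do(H)): frontdoor, adjust for {D}.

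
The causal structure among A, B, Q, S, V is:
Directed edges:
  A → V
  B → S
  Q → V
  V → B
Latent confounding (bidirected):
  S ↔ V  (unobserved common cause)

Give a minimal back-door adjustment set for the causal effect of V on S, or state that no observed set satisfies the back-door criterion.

desc(V)\{V}={B,S}; candidates ⊆ {A,Q}.
V↔S: latent back-door arc(s) into V.
size 0: {}; under {} V still reaches {A,Q,S} ∋ S.
size 1: {A}, {Q}; under {A} V still reaches {Q,S} ∋ S.
size 2: {A,Q}; under {A,Q} V still reaches {S} ∋ S.
V↔S cannot be blocked by any observed set — no back-door set.

V→S: no observed back-door set.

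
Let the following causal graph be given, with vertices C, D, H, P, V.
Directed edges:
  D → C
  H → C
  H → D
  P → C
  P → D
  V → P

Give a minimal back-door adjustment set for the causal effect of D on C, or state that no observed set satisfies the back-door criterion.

desc(D)\{D}={C}; candidates ⊆ {H,P,V}.
size 0: {}; under {} D still reaches {C,H,P,V} ∋ C.
size 1: {H}, {P}, {V}; under {H} D still reaches {C,P,V} ∋ C.
{H,P}: D⊥C given {H,P} in G with D→· removed — back-door holds.

D→C: minimal back-door set {H, P}.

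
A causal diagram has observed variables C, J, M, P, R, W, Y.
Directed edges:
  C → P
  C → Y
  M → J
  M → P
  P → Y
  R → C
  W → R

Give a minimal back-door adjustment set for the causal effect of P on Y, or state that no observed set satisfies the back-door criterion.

P→Y: minimal back-door set {C}.

desc(P)\{P}={Y}; candidates ⊆ {C,J,M,R,W}.
size 0: {}; under {} P still reaches {C,J,M,R,W,Y} ∋ Y.
{C}: P⊥Y given {C} in G with P→· removed — back-door holds.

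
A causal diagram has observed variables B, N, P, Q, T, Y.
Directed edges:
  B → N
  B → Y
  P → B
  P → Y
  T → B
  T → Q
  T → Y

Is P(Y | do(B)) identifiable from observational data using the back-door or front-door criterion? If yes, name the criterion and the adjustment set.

P(Y|do(B)): backdoor, adjust for {P, T}.

desc(B)\{B}={N,Y}; candidates ⊆ {P,Q,T}.
size 0: {}; under {} B still reaches {P,Q,T,Y} ∋ Y.
size 1: {P}, {Q}, {T}; under {P} B still reaches {Q,T,Y} ∋ Y.
{P,T}: B⊥Y given {P,T} in G with B→· removed — back-door holds.
P(Y|do(B)) = Σ_{P,T} P(Y|B,P,T)·P(P,T).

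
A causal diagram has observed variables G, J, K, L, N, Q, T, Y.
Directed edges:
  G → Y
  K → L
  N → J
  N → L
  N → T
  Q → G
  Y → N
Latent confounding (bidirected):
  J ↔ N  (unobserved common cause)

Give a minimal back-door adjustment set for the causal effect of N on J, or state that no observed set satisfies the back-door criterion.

desc(N)\{N}={J,L,T}; candidates ⊆ {G,K,Q,Y}.
N↔J: latent back-door arc(s) into N.
size 0: {}; under {} N still reaches {G,J,Q,Y} ∋ J.
size 1: {G}, {K}, {Q} …(+1); under {G} N still reaches {J,Y} ∋ J.
size 2: {G,K}, {G,Q}, {G,Y} …(+3); under {G,K} N still reaches {J,Y} ∋ J.
N↔J cannot be blocked by any observed set — no back-door set.

N→J: no observed back-door set.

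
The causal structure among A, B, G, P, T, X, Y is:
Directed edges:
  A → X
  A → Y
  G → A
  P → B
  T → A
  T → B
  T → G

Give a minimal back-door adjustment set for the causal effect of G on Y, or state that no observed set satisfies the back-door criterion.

G→Y: minimal back-door set {T}.

desc(G)\{G}={A,X,Y}; candidates ⊆ {B,P,T}.
size 0: {}; under {} G still reaches {A,B,T,X,Y} ∋ Y.
{T}: G⊥Y given {T} in G with G→· removed — back-door holds.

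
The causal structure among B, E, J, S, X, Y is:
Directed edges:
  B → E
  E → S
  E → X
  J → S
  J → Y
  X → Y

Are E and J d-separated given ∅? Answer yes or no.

Bayes-Ball from E | ∅ reaches {B,S,X,Y}.
J ∉ reach(E|∅) ⇒ E ⊥ J | ∅.

Yes — E ⊥ J | ∅.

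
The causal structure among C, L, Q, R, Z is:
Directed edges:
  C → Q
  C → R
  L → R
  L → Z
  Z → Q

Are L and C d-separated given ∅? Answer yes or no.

Yes — L ⊥ C | ∅.

Bayes-Ball from L | ∅ reaches {Q,R,Z}.
C ∉ reach(L|∅) ⇒ L ⊥ C | ∅.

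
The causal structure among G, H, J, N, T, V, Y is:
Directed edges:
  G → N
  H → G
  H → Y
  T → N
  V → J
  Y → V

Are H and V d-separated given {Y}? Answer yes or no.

Yes — H ⊥ V | {Y}.

Bayes-Ball from H | {Y} reaches {G,N}.
V ∉ reach(H|{Y}) ⇒ H ⊥ V | {Y}.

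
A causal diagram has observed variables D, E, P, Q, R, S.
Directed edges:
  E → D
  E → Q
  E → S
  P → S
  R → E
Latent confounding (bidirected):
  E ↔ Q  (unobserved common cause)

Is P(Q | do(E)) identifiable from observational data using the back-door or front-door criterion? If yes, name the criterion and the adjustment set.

P(Q|do(E)): not identifiable (no BD/FD set).

desc(E)\{E}={D,Q,S}; candidates ⊆ {P,R}.
E↔Q: latent back-door arc(s) into E.
size 0: {}; under {} E still reaches {Q,R} ∋ Q.
size 1: {P}, {R}; under {P} E still reaches {Q,R} ∋ Q.
size 2: {P,R}; under {P,R} E still reaches {Q} ∋ Q.
E↔Q cannot be blocked by any observed set — no back-door set.
No mediator lies on a directed E→…→Q path.
Neither criterion identifies P(Q|do(E)) in this graph.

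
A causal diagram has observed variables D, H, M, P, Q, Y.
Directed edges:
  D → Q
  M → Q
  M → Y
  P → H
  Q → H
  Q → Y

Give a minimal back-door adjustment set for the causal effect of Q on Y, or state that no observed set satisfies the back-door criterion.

Q→Y: minimal back-door set {M}.

desc(Q)\{Q}={H,Y}; candidates ⊆ {D,M,P}.
size 0: {}; under {} Q still reaches {D,M,Y} ∋ Y.
{M}: Q⊥Y given {M} in G with Q→· removed — back-door holds.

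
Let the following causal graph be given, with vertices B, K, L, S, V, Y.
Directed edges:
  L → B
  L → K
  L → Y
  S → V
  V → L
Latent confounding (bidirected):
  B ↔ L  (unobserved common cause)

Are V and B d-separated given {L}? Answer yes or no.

No — V and B are d-connected given {L}.

Bayes-Ball from V | {L} reaches {B,S}.
B ∈ reach(V|{L}) ⇒ V ⊥̸ B | {L}.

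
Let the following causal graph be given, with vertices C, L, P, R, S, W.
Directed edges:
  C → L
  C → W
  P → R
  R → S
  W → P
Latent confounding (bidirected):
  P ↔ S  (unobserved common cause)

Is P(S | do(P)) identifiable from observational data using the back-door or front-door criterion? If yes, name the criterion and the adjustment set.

desc(P)\{P}={R,S}; candidates ⊆ {C,L,W}.
P↔S: latent back-door arc(s) into P.
size 0: {}; under {} P still reaches {C,L,S,W} ∋ S.
size 1: {C}, {L}, {W}; under {C} P still reaches {S,W} ∋ S.
size 2: {C,L}, {C,W}, {L,W}; under {C,L} P still reaches {S,W} ∋ S.
P↔S cannot be blocked by any observed set — no back-door set.
{R}: (i) intercepts every directed P→S path; (ii) no back-door P→{R}; (iii) {P} blocks every back-door {R}→S. Front-door holds.
P(S|do(P)) = Σ_{R} P(R|P) Σ_{P'} P(S|R,P')P(P').

P(S|do(P)): frontdoor, adjust for {R}.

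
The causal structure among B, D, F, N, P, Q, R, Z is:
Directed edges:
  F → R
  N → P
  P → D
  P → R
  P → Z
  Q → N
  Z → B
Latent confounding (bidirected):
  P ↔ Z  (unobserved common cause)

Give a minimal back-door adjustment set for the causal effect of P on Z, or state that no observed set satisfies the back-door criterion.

P→Z: no observed back-door set.

desc(P)\{P}={B,D,R,Z}; candidates ⊆ {F,N,Q}.
P↔Z: latent back-door arc(s) into P.
size 0: {}; under {} P still reaches {B,N,Q,Z} ∋ Z.
size 1: {F}, {N}, {Q}; under {F} P still reaches {B,N,Q,Z} ∋ Z.
size 2: {F,N}, {F,Q}, {N,Q}; under {F,N} P still reaches {B,Z} ∋ Z.
P↔Z cannot be blocked by any observed set — no back-door set.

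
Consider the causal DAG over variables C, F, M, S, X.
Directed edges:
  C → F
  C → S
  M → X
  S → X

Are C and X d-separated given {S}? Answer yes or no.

Yes — C ⊥ X | {S}.

Bayes-Ball from C | {S} reaches {F}.
X ∉ reach(C|{S}) ⇒ C ⊥ X | {S}.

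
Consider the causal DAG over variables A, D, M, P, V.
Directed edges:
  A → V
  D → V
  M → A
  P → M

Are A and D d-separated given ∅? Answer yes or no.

Bayes-Ball from A | ∅ reaches {M,P,V}.
D ∉ reach(A|∅) ⇒ A ⊥ D | ∅.

Yes — A ⊥ D | ∅.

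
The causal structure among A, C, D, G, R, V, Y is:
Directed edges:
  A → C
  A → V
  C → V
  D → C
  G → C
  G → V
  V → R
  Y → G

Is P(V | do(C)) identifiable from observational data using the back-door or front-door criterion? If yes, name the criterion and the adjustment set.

P(V|do(C)): backdoor, adjust for {A, G}.

desc(C)\{C}={R,V}; candidates ⊆ {A,D,G,Y}.
size 0: {}; under {} C still reaches {A,D,G,R,V,Y} ∋ V.
size 1: {A}, {D}, {G} …(+1); under {A} C still reaches {D,G,R,V,Y} ∋ V.
{A,G}: C⊥V given {A,G} in G with C→· removed — back-door holds.
P(V|do(C)) = Σ_{A,G} P(V|C,A,G)·P(A,G).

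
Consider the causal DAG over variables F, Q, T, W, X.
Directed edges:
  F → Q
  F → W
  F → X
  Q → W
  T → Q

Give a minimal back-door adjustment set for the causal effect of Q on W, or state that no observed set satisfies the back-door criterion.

desc(Q)\{Q}={W}; candidates ⊆ {F,T,X}.
size 0: {}; under {} Q still reaches {F,T,W,X} ∋ W.
{F}: Q⊥W given {F} in G with Q→· removed — back-door holds.

Q→W: minimal back-door set {F}.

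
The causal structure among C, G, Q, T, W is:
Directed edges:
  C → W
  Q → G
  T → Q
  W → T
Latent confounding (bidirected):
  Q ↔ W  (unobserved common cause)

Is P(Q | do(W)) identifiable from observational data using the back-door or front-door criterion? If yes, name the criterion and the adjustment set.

P(Q|do(W)): frontdoor, adjust for {T}.

desc(W)\{W}={G,Q,T}; candidates ⊆ {C}.
W↔Q: latent back-door arc(s) into W.
size 0: {}; under {} W still reaches {C,G,Q} ∋ Q.
size 1: {C}; under {C} W still reaches {G,Q} ∋ Q.
W↔Q cannot be blocked by any observed set — no back-door set.
{T}: (i) intercepts every directed W→Q path; (ii) no back-door W→{T}; (iii) {W} blocks every back-door {T}→Q. Front-door holds.
P(Q|do(W)) = Σ_{T} P(T|W) Σ_{W'} P(Q|T,W')P(W').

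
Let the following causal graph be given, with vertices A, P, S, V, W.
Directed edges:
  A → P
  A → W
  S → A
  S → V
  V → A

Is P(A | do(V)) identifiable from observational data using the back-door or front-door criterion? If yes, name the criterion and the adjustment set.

P(A|do(V)): backdoor, adjust for {S}.

desc(V)\{V}={A,P,W}; candidates ⊆ {S}.
size 0: {}; under {} V still reaches {A,P,S,W} ∋ A.
{S}: V⊥A given {S} in G with V→· removed — back-door holds.
P(A|do(V)) = Σ_{S} P(A|V,S)·P(S).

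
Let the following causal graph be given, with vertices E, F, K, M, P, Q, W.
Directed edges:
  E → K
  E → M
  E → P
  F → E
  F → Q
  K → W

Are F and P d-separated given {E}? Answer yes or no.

Yes — F ⊥ P | {E}.

Bayes-Ball from F | {E} reaches {Q}.
P ∉ reach(F|{E}) ⇒ F ⊥ P | {E}.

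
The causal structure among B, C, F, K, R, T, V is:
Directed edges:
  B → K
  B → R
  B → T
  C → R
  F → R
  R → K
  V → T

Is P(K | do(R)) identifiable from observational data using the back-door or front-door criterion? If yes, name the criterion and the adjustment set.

P(K|do(R)): backdoor, adjust for {B}.

desc(R)\{R}={K}; candidates ⊆ {B,C,F,T,V}.
size 0: {}; under {} R still reaches {B,C,F,K,T} ∋ K.
{B}: R⊥K given {B} in G with R→· removed — back-door holds.
P(K|do(R)) = Σ_{B} P(K|R,B)·P(B).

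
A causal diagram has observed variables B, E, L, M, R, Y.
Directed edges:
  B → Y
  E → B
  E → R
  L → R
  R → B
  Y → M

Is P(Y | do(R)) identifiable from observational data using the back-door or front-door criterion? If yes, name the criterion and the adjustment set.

P(Y|do(R)): backdoor, adjust for {E}.

desc(R)\{R}={B,M,Y}; candidates ⊆ {E,L}.
size 0: {}; under {} R still reaches {B,E,L,M,Y} ∋ Y.
{E}: R⊥Y given {E} in G with R→· removed — back-door holds.
P(Y|do(R)) = Σ_{E} P(Y|R,E)·P(E).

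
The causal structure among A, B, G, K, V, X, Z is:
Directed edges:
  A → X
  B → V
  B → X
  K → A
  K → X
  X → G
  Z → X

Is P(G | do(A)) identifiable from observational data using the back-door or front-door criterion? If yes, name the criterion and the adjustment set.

P(G|do(A)): backdoor, adjust for {K}.

desc(A)\{A}={G,X}; candidates ⊆ {B,K,V,Z}.
size 0: {}; under {} A still reaches {G,K,X} ∋ G.
{K}: A⊥G given {K} in G with A→· removed — back-door holds.
P(G|do(A)) = Σ_{K} P(G|A,K)·P(K).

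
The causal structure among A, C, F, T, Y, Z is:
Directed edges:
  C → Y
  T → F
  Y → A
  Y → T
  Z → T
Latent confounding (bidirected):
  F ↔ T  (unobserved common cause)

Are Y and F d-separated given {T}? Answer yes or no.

No — Y and F are d-connected given {T}.

Bayes-Ball from Y | {T} reaches {A,C,F,Z}.
F ∈ reach(Y|{T}) ⇒ Y ⊥̸ F | {T}.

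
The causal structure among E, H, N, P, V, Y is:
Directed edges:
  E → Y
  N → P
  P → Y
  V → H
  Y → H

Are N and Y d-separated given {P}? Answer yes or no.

Yes — N ⊥ Y | {P}.

Bayes-Ball from N | {P} reaches ∅.
Y ∉ reach(N|{P}) ⇒ N ⊥ Y | {P}.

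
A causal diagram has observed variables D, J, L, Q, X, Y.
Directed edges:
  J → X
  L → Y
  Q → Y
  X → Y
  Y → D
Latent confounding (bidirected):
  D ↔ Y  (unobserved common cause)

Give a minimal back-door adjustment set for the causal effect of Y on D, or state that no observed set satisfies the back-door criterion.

Y→D: no observed back-door set.

desc(Y)\{Y}={D}; candidates ⊆ {J,L,Q,X}.
Y↔D: latent back-door arc(s) into Y.
size 0: {}; under {} Y still reaches {D,J,L,Q,X} ∋ D.
size 1: {J}, {L}, {Q} …(+1); under {J} Y still reaches {D,L,Q,X} ∋ D.
size 2: {J,L}, {J,Q}, {J,X} …(+3); under {J,L} Y still reaches {D,Q,X} ∋ D.
Y↔D cannot be blocked by any observed set — no back-door set.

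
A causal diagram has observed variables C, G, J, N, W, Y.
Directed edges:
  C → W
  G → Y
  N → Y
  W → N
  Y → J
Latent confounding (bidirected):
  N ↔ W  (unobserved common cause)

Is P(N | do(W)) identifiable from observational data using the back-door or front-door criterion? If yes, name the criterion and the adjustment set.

desc(W)\{W}={J,N,Y}; candidates ⊆ {C,G}.
W↔N: latent back-door arc(s) into W.
size 0: {}; under {} W still reaches {C,J,N,Y} ∋ N.
size 1: {C}, {G}; under {C} W still reaches {J,N,Y} ∋ N.
size 2: {C,G}; under {C,G} W still reaches {J,N,Y} ∋ N.
W↔N cannot be blocked by any observed set — no back-door set.
No mediator lies on a directed W→…→N path.
Neither criterion identifies P(N|do(W)) in this graph.

P(N|do(W)): not identifiable (no BD/FD set).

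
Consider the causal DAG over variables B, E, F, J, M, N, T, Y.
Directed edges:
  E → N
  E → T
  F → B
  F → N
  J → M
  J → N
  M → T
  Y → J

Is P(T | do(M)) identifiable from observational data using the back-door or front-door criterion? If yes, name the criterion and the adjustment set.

P(T|do(M)): backdoor, adjust for ∅.

desc(M)\{M}={T}; candidates ⊆ {B,E,F,J,N,Y}.
∅: M⊥T given ∅ in G with M→· removed — back-door holds.
P(T|do(M)) = P(T|M) — no adjustment needed.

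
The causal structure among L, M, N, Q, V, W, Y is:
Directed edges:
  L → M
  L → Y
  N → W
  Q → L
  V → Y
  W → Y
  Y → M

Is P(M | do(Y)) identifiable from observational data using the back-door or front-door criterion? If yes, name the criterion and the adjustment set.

P(M|do(Y)): backdoor, adjust for {L}.

desc(Y)\{Y}={M}; candidates ⊆ {L,N,Q,V,W}.
size 0: {}; under {} Y still reaches {L,M,N,Q,V,W} ∋ M.
{L}: Y⊥M given {L} in G with Y→· removed — back-door holds.
P(M|do(Y)) = Σ_{L} P(M|Y,L)·P(L).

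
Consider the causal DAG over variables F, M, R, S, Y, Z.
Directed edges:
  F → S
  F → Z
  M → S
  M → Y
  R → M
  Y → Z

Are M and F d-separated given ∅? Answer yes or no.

Bayes-Ball from M | ∅ reaches {R,S,Y,Z}.
F ∉ reach(M|∅) ⇒ M ⊥ F | ∅.

Yes — M ⊥ F | ∅.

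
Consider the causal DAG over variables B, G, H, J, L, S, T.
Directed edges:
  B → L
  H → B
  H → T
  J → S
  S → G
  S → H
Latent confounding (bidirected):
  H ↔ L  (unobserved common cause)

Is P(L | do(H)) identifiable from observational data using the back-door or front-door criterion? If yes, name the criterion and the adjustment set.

P(L|do(H)): frontdoor, adjust for {B}.

desc(H)\{H}={B,L,T}; candidates ⊆ {G,J,S}.
H↔L: latent back-door arc(s) into H.
size 0: {}; under {} H still reaches {G,J,L,S} ∋ L.
size 1: {G}, {J}, {S}; under {G} H still reaches {J,L,S} ∋ L.
size 2: {G,J}, {G,S}, {J,S}; under {G,J} H still reaches {L,S} ∋ L.
H↔L cannot be blocked by any observed set — no back-door set.
{B}: (i) intercepts every directed H→L path; (ii) no back-door H→{B}; (iii) {H} blocks every back-door {B}→L. Front-door holds.
P(L|do(H)) = Σ_{B} P(B|H) Σ_{H'} P(L|B,H')P(H').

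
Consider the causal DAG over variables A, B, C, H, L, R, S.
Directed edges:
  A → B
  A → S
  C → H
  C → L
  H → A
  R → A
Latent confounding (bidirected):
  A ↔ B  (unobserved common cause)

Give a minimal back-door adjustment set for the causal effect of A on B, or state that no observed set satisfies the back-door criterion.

desc(A)\{A}={B,S}; candidates ⊆ {C,H,L,R}.
A↔B: latent back-door arc(s) into A.
size 0: {}; under {} A still reaches {B,C,H,L,R} ∋ B.
size 1: {C}, {H}, {L} …(+1); under {C} A still reaches {B,H,R} ∋ B.
size 2: {C,H}, {C,L}, {C,R} …(+3); under {C,H} A still reaches {B,R} ∋ B.
A↔B cannot be blocked by any observed set — no back-door set.

A→B: no observed back-door set.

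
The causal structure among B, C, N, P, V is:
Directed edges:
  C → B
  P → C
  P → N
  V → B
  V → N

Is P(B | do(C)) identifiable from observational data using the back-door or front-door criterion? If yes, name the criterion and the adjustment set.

desc(C)\{C}={B}; candidates ⊆ {N,P,V}.
∅: C⊥B given ∅ in G with C→· removed — back-door holds.
P(B|do(C)) = P(B|C) — no adjustment needed.

P(B|do(C)): backdoor, adjust for ∅.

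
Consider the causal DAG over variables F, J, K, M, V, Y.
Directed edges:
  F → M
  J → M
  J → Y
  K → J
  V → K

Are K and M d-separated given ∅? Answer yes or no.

No — K and M are d-connected given ∅.

Bayes-Ball from K | ∅ reaches {J,M,V,Y}.
M ∈ reach(K|∅) ⇒ K ⊥̸ M | ∅.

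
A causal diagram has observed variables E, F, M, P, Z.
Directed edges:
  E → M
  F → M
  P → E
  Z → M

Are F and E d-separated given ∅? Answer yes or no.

Yes — F ⊥ E | ∅.

Bayes-Ball from F | ∅ reaches {M}.
E ∉ reach(F|∅) ⇒ F ⊥ E | ∅.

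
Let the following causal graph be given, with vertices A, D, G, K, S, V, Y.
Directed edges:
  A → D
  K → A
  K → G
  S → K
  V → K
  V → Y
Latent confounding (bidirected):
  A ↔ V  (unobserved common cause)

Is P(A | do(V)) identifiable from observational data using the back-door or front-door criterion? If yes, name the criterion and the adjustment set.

desc(V)\{V}={A,D,G,K,Y}; candidates ⊆ {S}.
V↔A: latent back-door arc(s) into V.
size 0: {}; under {} V still reaches {A,D} ∋ A.
size 1: {S}; under {S} V still reaches {A,D} ∋ A.
V↔A cannot be blocked by any observed set — no back-door set.
{K}: (i) intercepts every directed V→A path; (ii) no back-door V→{K}; (iii) {V} blocks every back-door {K}→A. Front-door holds.
P(A|do(V)) = Σ_{K} P(K|V) Σ_{V'} P(A|K,V')P(V').

P(A|do(V)): frontdoor, adjust for {K}.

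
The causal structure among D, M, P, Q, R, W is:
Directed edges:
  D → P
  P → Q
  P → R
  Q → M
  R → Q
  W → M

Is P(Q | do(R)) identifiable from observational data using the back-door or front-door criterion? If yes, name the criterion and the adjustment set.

desc(R)\{R}={M,Q}; candidates ⊆ {D,P,W}.
size 0: {}; under {} R still reaches {D,M,P,Q} ∋ Q.
{P}: R⊥Q given {P} in G with R→· removed — back-door holds.
P(Q|do(R)) = Σ_{P} P(Q|R,P)·P(P).

P(Q|do(R)): backdoor, adjust for {P}.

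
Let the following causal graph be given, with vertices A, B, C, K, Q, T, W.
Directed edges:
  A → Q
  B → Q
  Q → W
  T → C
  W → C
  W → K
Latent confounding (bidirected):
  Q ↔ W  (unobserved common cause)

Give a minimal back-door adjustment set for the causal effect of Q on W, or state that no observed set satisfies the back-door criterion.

Q→W: no observed back-door set.

desc(Q)\{Q}={C,K,W}; candidates ⊆ {A,B,T}.
Q↔W: latent back-door arc(s) into Q.
size 0: {}; under {} Q still reaches {A,B,C,K,W} ∋ W.
size 1: {A}, {B}, {T}; under {A} Q still reaches {B,C,K,W} ∋ W.
size 2: {A,B}, {A,T}, {B,T}; under {A,B} Q still reaches {C,K,W} ∋ W.
Q↔W cannot be blocked by any observed set — no back-door set.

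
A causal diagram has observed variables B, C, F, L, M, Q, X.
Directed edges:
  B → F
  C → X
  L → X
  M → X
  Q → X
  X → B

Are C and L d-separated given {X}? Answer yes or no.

Bayes-Ball from C | {X} reaches {L,M,Q}.
L ∈ reach(C|{X}) ⇒ C ⊥̸ L | {X}.

No — C and L are d-connected given {X}.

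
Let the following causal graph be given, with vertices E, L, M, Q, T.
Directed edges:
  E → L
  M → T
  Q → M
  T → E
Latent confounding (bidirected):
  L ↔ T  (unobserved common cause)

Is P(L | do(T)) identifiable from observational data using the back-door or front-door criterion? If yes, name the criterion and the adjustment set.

P(L|do(T)): frontdoor, adjust for {E}.

desc(T)\{T}={E,L}; candidates ⊆ {M,Q}.
T↔L: latent back-door arc(s) into T.
size 0: {}; under {} T still reaches {L,M,Q} ∋ L.
size 1: {M}, {Q}; under {M} T still reaches {L} ∋ L.
size 2: {M,Q}; under {M,Q} T still reaches {L} ∋ L.
T↔L cannot be blocked by any observed set — no back-door set.
{E}: (i) intercepts every directed T→L path; (ii) no back-door T→{E}; (iii) {T} blocks every back-door {E}→L. Front-door holds.
P(L|do(T)) = Σ_{E} P(E|T) Σ_{T'} P(L|E,T')P(T').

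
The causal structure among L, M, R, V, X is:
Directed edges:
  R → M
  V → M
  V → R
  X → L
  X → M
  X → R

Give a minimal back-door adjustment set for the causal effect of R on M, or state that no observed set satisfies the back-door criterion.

desc(R)\{R}={M}; candidates ⊆ {L,V,X}.
size 0: {}; under {} R still reaches {L,M,V,X} ∋ M.
size 1: {L}, {V}, {X}; under {L} R still reaches {M,V,X} ∋ M.
{V,X}: R⊥M given {V,X} in G with R→· removed — back-door holds.

R→M: minimal back-door set {V, X}.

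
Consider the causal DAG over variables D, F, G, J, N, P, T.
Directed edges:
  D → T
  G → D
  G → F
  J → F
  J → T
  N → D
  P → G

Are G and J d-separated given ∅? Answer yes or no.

Yes — G ⊥ J | ∅.

Bayes-Ball from G | ∅ reaches {D,F,P,T}.
J ∉ reach(G|∅) ⇒ G ⊥ J | ∅.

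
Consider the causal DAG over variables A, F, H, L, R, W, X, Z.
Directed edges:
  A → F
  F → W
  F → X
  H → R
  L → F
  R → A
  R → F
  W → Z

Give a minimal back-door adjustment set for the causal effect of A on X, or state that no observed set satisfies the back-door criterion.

desc(A)\{A}={F,W,X,Z}; candidates ⊆ {H,L,R}.
size 0: {}; under {} A still reaches {F,H,R,W,X,Z} ∋ X.
{R}: A⊥X given {R} in G with A→· removed — back-door holds.

A→X: minimal back-door set {R}.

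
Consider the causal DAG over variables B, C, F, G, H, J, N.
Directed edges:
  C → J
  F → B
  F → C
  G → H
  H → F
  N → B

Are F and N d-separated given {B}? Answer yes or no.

Bayes-Ball from F | {B} reaches {C,G,H,J,N}.
N ∈ reach(F|{B}) ⇒ F ⊥̸ N | {B}.

No — F and N are d-connected given {B}.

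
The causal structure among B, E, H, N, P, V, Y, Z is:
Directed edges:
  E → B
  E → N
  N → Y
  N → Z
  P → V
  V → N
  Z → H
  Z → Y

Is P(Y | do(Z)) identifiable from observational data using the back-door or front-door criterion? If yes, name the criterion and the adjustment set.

P(Y|do(Z)): backdoor, adjust for {N}.

desc(Z)\{Z}={H,Y}; candidates ⊆ {B,E,N,P,V}.
size 0: {}; under {} Z still reaches {B,E,N,P,V,Y} ∋ Y.
{N}: Z⊥Y given {N} in G with Z→· removed — back-door holds.
P(Y|do(Z)) = Σ_{N} P(Y|Z,N)·P(N).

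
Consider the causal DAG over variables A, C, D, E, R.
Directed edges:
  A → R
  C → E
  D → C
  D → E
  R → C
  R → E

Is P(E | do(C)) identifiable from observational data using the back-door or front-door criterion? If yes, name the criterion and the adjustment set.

P(E|do(C)): backdoor, adjust for {D, R}.

desc(C)\{C}={E}; candidates ⊆ {A,D,R}.
size 0: {}; under {} C still reaches {A,D,E,R} ∋ E.
size 1: {A}, {D}, {R}; under {A} C still reaches {D,E,R} ∋ E.
{D,R}: C⊥E given {D,R} in G with C→· removed — back-door holds.
P(E|do(C)) = Σ_{D,R} P(E|C,D,R)·P(D,R).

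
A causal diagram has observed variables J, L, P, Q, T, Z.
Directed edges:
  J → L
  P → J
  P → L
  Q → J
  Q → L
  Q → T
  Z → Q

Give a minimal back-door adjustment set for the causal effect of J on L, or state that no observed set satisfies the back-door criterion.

desc(J)\{J}={L}; candidates ⊆ {P,Q,T,Z}.
size 0: {}; under {} J still reaches {L,P,Q,T,Z} ∋ L.
size 1: {P}, {Q}, {T} …(+1); under {P} J still reaches {L,Q,T,Z} ∋ L.
{P,Q}: J⊥L given {P,Q} in G with J→· removed — back-door holds.

J→L: minimal back-door set {P, Q}.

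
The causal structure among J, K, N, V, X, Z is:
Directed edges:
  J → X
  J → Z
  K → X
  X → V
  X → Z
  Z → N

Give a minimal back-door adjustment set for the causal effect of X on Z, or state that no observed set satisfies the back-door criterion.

desc(X)\{X}={N,V,Z}; candidates ⊆ {J,K}.
size 0: {}; under {} X still reaches {J,K,N,Z} ∋ Z.
{J}: X⊥Z given {J} in G with X→· removed — back-door holds.

X→Z: minimal back-door set {J}.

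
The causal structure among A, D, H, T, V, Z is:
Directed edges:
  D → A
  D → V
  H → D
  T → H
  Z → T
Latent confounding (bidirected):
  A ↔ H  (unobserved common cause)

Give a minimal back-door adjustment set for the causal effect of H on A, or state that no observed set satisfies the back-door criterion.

H→A: no observed back-door set.

desc(H)\{H}={A,D,V}; candidates ⊆ {T,Z}.
H↔A: latent back-door arc(s) into H.
size 0: {}; under {} H still reaches {A,T,Z} ∋ A.
size 1: {T}, {Z}; under {T} H still reaches {A} ∋ A.
size 2: {T,Z}; under {T,Z} H still reaches {A} ∋ A.
H↔A cannot be blocked by any observed set — no back-door set.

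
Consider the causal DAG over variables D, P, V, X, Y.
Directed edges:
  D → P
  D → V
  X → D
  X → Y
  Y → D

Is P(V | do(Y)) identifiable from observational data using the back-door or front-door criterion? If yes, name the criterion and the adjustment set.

P(V|do(Y)): backdoor, adjust for {X}.

desc(Y)\{Y}={D,P,V}; candidates ⊆ {X}.
size 0: {}; under {} Y still reaches {D,P,V,X} ∋ V.
{X}: Y⊥V given {X} in G with Y→· removed — back-door holds.
P(V|do(Y)) = Σ_{X} P(V|Y,X)·P(X).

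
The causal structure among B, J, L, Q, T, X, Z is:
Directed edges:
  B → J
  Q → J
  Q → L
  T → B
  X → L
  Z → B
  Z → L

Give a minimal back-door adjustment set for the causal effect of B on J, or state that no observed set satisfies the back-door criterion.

B→J: minimal back-door set ∅.

desc(B)\{B}={J}; candidates ⊆ {L,Q,T,X,Z}.
∅: B⊥J given ∅ in G with B→· removed — back-door holds.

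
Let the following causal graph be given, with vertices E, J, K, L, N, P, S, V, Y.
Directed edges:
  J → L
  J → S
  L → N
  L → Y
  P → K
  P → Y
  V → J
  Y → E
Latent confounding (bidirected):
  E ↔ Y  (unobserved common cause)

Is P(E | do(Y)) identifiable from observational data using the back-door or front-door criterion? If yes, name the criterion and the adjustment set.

P(E|do(Y)): not identifiable (no BD/FD set).

desc(Y)\{Y}={E}; candidates ⊆ {J,K,L,N,P,S,V}.
Y↔E: latent back-door arc(s) into Y.
size 0: {}; under {} Y still reaches {E,J,K,L,N,P,S,V} ∋ E.
size 1: {J}, {K}, {L} …(+4); under {J} Y still reaches {E,K,L,N,P} ∋ E.
size 2: {J,K}, {J,L}, {J,N} …(+18); under {J,K} Y still reaches {E,L,N,P} ∋ E.
Y↔E cannot be blocked by any observed set — no back-door set.
No mediator lies on a directed Y→…→E path.
Neither criterion identifies P(E|do(Y)) in this graph.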